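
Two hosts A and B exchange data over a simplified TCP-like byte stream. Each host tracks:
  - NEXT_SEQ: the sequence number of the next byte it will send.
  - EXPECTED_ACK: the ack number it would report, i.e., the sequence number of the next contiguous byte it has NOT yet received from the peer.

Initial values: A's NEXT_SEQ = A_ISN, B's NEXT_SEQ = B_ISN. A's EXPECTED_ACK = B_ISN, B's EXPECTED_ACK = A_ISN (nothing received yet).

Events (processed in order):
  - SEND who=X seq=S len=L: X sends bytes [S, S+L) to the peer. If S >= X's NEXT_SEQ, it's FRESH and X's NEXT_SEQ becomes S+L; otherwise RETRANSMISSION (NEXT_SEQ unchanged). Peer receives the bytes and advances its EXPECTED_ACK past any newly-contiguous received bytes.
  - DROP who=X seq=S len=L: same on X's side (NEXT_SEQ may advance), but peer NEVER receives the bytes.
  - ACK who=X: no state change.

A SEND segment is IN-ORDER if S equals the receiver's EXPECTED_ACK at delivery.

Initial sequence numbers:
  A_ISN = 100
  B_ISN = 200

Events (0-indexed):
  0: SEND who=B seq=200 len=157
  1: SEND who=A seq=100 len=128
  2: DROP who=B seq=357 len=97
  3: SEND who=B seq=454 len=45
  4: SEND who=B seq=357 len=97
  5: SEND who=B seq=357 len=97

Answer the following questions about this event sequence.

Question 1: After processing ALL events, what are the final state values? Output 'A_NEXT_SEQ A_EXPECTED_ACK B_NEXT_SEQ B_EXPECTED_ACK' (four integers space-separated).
After event 0: A_seq=100 A_ack=357 B_seq=357 B_ack=100
After event 1: A_seq=228 A_ack=357 B_seq=357 B_ack=228
After event 2: A_seq=228 A_ack=357 B_seq=454 B_ack=228
After event 3: A_seq=228 A_ack=357 B_seq=499 B_ack=228
After event 4: A_seq=228 A_ack=499 B_seq=499 B_ack=228
After event 5: A_seq=228 A_ack=499 B_seq=499 B_ack=228

Answer: 228 499 499 228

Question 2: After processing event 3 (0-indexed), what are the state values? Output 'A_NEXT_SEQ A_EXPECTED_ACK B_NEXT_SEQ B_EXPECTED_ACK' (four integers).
After event 0: A_seq=100 A_ack=357 B_seq=357 B_ack=100
After event 1: A_seq=228 A_ack=357 B_seq=357 B_ack=228
After event 2: A_seq=228 A_ack=357 B_seq=454 B_ack=228
After event 3: A_seq=228 A_ack=357 B_seq=499 B_ack=228

228 357 499 228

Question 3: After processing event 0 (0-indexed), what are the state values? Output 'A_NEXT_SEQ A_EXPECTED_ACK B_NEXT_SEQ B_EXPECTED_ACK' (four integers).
After event 0: A_seq=100 A_ack=357 B_seq=357 B_ack=100

100 357 357 100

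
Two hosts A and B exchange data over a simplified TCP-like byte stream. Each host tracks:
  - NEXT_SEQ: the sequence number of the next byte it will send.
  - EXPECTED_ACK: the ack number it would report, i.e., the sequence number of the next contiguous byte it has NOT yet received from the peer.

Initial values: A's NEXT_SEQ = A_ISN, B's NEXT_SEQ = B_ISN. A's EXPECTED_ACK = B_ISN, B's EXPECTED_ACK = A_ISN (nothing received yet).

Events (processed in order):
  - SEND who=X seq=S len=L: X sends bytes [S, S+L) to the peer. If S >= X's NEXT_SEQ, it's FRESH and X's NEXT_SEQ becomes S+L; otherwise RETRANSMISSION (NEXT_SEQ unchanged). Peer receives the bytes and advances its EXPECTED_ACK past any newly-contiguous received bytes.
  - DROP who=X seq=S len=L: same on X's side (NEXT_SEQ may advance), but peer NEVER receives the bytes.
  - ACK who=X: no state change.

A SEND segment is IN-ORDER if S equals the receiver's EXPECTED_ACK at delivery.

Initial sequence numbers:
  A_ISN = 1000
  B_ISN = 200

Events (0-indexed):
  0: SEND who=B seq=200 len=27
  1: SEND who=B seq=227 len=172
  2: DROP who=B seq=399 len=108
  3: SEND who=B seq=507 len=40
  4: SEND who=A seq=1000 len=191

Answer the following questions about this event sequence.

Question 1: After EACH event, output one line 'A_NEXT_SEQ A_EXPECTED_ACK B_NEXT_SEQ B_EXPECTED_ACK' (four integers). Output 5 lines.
1000 227 227 1000
1000 399 399 1000
1000 399 507 1000
1000 399 547 1000
1191 399 547 1191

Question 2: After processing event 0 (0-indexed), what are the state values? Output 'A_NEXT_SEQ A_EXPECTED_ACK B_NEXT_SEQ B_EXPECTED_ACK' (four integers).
After event 0: A_seq=1000 A_ack=227 B_seq=227 B_ack=1000

1000 227 227 1000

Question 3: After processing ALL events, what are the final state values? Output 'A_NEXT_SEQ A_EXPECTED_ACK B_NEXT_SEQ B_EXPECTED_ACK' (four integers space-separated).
Answer: 1191 399 547 1191

Derivation:
After event 0: A_seq=1000 A_ack=227 B_seq=227 B_ack=1000
After event 1: A_seq=1000 A_ack=399 B_seq=399 B_ack=1000
After event 2: A_seq=1000 A_ack=399 B_seq=507 B_ack=1000
After event 3: A_seq=1000 A_ack=399 B_seq=547 B_ack=1000
After event 4: A_seq=1191 A_ack=399 B_seq=547 B_ack=1191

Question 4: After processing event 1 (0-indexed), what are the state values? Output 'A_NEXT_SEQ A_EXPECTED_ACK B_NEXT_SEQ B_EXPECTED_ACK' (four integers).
After event 0: A_seq=1000 A_ack=227 B_seq=227 B_ack=1000
After event 1: A_seq=1000 A_ack=399 B_seq=399 B_ack=1000

1000 399 399 1000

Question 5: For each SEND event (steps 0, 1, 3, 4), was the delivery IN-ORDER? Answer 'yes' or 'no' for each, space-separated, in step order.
Step 0: SEND seq=200 -> in-order
Step 1: SEND seq=227 -> in-order
Step 3: SEND seq=507 -> out-of-order
Step 4: SEND seq=1000 -> in-order

Answer: yes yes no yes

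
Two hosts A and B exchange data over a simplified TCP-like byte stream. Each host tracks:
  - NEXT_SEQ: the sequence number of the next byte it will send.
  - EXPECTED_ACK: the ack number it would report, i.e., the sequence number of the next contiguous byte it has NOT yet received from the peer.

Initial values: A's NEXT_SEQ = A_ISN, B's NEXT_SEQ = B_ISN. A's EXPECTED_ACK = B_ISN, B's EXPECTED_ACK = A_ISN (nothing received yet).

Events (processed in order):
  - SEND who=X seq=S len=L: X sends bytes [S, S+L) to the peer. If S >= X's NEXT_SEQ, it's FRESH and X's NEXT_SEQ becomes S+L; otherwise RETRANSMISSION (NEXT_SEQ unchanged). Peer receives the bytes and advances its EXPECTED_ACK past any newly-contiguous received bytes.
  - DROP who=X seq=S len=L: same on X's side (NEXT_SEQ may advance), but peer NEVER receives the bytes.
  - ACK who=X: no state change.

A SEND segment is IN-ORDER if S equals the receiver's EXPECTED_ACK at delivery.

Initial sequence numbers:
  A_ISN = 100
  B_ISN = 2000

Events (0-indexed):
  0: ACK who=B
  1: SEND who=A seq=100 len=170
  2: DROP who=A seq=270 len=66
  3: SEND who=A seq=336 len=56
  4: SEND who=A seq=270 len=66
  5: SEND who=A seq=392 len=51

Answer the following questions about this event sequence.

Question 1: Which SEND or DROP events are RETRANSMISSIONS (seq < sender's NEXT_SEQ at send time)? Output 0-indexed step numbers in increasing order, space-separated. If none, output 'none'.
Answer: 4

Derivation:
Step 1: SEND seq=100 -> fresh
Step 2: DROP seq=270 -> fresh
Step 3: SEND seq=336 -> fresh
Step 4: SEND seq=270 -> retransmit
Step 5: SEND seq=392 -> fresh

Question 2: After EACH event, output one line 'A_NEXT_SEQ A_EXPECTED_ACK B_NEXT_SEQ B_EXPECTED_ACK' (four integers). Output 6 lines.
100 2000 2000 100
270 2000 2000 270
336 2000 2000 270
392 2000 2000 270
392 2000 2000 392
443 2000 2000 443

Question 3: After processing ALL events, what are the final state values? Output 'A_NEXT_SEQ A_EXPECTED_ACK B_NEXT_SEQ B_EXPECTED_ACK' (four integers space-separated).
Answer: 443 2000 2000 443

Derivation:
After event 0: A_seq=100 A_ack=2000 B_seq=2000 B_ack=100
After event 1: A_seq=270 A_ack=2000 B_seq=2000 B_ack=270
After event 2: A_seq=336 A_ack=2000 B_seq=2000 B_ack=270
After event 3: A_seq=392 A_ack=2000 B_seq=2000 B_ack=270
After event 4: A_seq=392 A_ack=2000 B_seq=2000 B_ack=392
After event 5: A_seq=443 A_ack=2000 B_seq=2000 B_ack=443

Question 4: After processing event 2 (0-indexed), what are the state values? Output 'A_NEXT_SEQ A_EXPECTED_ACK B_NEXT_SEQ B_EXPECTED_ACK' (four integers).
After event 0: A_seq=100 A_ack=2000 B_seq=2000 B_ack=100
After event 1: A_seq=270 A_ack=2000 B_seq=2000 B_ack=270
After event 2: A_seq=336 A_ack=2000 B_seq=2000 B_ack=270

336 2000 2000 270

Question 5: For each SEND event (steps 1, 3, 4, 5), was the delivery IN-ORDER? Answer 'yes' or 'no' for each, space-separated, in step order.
Step 1: SEND seq=100 -> in-order
Step 3: SEND seq=336 -> out-of-order
Step 4: SEND seq=270 -> in-order
Step 5: SEND seq=392 -> in-order

Answer: yes no yes yes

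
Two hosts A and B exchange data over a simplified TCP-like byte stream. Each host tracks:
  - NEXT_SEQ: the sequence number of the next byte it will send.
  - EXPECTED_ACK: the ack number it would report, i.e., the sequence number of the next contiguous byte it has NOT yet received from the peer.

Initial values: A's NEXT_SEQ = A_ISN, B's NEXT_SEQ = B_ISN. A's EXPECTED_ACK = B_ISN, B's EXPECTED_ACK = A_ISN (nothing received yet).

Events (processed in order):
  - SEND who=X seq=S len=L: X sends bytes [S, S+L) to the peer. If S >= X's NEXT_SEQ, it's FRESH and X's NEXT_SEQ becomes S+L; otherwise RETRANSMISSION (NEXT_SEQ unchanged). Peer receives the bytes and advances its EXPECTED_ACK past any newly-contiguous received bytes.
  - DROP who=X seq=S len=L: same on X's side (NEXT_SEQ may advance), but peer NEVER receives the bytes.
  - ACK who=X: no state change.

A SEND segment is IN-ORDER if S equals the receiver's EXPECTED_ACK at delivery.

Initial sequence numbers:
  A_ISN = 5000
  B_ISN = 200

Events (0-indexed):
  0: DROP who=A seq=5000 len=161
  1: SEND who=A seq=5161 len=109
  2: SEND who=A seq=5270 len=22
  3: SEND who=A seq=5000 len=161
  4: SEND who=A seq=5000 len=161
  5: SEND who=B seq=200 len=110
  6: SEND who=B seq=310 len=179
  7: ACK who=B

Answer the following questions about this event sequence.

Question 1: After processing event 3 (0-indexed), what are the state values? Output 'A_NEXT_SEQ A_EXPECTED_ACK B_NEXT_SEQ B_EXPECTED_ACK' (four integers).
After event 0: A_seq=5161 A_ack=200 B_seq=200 B_ack=5000
After event 1: A_seq=5270 A_ack=200 B_seq=200 B_ack=5000
After event 2: A_seq=5292 A_ack=200 B_seq=200 B_ack=5000
After event 3: A_seq=5292 A_ack=200 B_seq=200 B_ack=5292

5292 200 200 5292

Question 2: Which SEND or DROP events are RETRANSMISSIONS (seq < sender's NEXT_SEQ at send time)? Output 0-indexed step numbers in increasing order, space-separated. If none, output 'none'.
Answer: 3 4

Derivation:
Step 0: DROP seq=5000 -> fresh
Step 1: SEND seq=5161 -> fresh
Step 2: SEND seq=5270 -> fresh
Step 3: SEND seq=5000 -> retransmit
Step 4: SEND seq=5000 -> retransmit
Step 5: SEND seq=200 -> fresh
Step 6: SEND seq=310 -> fresh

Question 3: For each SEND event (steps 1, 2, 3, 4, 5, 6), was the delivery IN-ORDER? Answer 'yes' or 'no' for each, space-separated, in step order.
Step 1: SEND seq=5161 -> out-of-order
Step 2: SEND seq=5270 -> out-of-order
Step 3: SEND seq=5000 -> in-order
Step 4: SEND seq=5000 -> out-of-order
Step 5: SEND seq=200 -> in-order
Step 6: SEND seq=310 -> in-order

Answer: no no yes no yes yes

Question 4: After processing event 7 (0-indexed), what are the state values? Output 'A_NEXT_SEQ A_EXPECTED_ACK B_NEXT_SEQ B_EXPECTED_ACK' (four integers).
After event 0: A_seq=5161 A_ack=200 B_seq=200 B_ack=5000
After event 1: A_seq=5270 A_ack=200 B_seq=200 B_ack=5000
After event 2: A_seq=5292 A_ack=200 B_seq=200 B_ack=5000
After event 3: A_seq=5292 A_ack=200 B_seq=200 B_ack=5292
After event 4: A_seq=5292 A_ack=200 B_seq=200 B_ack=5292
After event 5: A_seq=5292 A_ack=310 B_seq=310 B_ack=5292
After event 6: A_seq=5292 A_ack=489 B_seq=489 B_ack=5292
After event 7: A_seq=5292 A_ack=489 B_seq=489 B_ack=5292

5292 489 489 5292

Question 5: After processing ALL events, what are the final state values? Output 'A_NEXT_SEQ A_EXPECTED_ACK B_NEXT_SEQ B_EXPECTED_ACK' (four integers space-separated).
After event 0: A_seq=5161 A_ack=200 B_seq=200 B_ack=5000
After event 1: A_seq=5270 A_ack=200 B_seq=200 B_ack=5000
After event 2: A_seq=5292 A_ack=200 B_seq=200 B_ack=5000
After event 3: A_seq=5292 A_ack=200 B_seq=200 B_ack=5292
After event 4: A_seq=5292 A_ack=200 B_seq=200 B_ack=5292
After event 5: A_seq=5292 A_ack=310 B_seq=310 B_ack=5292
After event 6: A_seq=5292 A_ack=489 B_seq=489 B_ack=5292
After event 7: A_seq=5292 A_ack=489 B_seq=489 B_ack=5292

Answer: 5292 489 489 5292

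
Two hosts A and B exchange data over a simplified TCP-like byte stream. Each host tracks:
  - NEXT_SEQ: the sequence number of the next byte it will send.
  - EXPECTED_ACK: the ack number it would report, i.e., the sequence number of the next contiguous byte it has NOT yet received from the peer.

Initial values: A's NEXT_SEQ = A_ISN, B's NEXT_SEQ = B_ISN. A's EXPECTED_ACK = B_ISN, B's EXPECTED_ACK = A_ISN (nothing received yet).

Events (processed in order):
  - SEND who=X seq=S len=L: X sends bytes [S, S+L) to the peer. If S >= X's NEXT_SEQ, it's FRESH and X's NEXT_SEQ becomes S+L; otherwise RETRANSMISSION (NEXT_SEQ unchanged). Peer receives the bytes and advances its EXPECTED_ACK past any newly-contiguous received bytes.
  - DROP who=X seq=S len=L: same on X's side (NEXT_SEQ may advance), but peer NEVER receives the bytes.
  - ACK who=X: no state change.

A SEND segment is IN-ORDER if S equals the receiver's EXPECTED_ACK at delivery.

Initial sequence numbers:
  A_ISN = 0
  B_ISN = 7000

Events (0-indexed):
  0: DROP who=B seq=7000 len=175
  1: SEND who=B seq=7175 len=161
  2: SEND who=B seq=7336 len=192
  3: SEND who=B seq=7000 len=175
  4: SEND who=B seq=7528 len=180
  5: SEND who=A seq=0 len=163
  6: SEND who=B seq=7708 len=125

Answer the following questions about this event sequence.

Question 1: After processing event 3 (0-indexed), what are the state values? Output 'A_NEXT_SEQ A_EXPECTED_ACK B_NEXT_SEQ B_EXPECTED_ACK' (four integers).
After event 0: A_seq=0 A_ack=7000 B_seq=7175 B_ack=0
After event 1: A_seq=0 A_ack=7000 B_seq=7336 B_ack=0
After event 2: A_seq=0 A_ack=7000 B_seq=7528 B_ack=0
After event 3: A_seq=0 A_ack=7528 B_seq=7528 B_ack=0

0 7528 7528 0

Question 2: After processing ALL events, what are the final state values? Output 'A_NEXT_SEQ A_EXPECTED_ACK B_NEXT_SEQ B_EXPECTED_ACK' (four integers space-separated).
Answer: 163 7833 7833 163

Derivation:
After event 0: A_seq=0 A_ack=7000 B_seq=7175 B_ack=0
After event 1: A_seq=0 A_ack=7000 B_seq=7336 B_ack=0
After event 2: A_seq=0 A_ack=7000 B_seq=7528 B_ack=0
After event 3: A_seq=0 A_ack=7528 B_seq=7528 B_ack=0
After event 4: A_seq=0 A_ack=7708 B_seq=7708 B_ack=0
After event 5: A_seq=163 A_ack=7708 B_seq=7708 B_ack=163
After event 6: A_seq=163 A_ack=7833 B_seq=7833 B_ack=163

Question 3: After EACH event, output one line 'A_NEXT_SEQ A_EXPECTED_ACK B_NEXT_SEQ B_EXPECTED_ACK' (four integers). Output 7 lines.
0 7000 7175 0
0 7000 7336 0
0 7000 7528 0
0 7528 7528 0
0 7708 7708 0
163 7708 7708 163
163 7833 7833 163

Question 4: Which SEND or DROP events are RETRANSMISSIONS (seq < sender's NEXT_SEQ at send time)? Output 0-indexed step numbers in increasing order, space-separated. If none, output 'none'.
Step 0: DROP seq=7000 -> fresh
Step 1: SEND seq=7175 -> fresh
Step 2: SEND seq=7336 -> fresh
Step 3: SEND seq=7000 -> retransmit
Step 4: SEND seq=7528 -> fresh
Step 5: SEND seq=0 -> fresh
Step 6: SEND seq=7708 -> fresh

Answer: 3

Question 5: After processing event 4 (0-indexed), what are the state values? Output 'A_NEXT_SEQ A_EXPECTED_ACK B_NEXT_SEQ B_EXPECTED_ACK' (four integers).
After event 0: A_seq=0 A_ack=7000 B_seq=7175 B_ack=0
After event 1: A_seq=0 A_ack=7000 B_seq=7336 B_ack=0
After event 2: A_seq=0 A_ack=7000 B_seq=7528 B_ack=0
After event 3: A_seq=0 A_ack=7528 B_seq=7528 B_ack=0
After event 4: A_seq=0 A_ack=7708 B_seq=7708 B_ack=0

0 7708 7708 0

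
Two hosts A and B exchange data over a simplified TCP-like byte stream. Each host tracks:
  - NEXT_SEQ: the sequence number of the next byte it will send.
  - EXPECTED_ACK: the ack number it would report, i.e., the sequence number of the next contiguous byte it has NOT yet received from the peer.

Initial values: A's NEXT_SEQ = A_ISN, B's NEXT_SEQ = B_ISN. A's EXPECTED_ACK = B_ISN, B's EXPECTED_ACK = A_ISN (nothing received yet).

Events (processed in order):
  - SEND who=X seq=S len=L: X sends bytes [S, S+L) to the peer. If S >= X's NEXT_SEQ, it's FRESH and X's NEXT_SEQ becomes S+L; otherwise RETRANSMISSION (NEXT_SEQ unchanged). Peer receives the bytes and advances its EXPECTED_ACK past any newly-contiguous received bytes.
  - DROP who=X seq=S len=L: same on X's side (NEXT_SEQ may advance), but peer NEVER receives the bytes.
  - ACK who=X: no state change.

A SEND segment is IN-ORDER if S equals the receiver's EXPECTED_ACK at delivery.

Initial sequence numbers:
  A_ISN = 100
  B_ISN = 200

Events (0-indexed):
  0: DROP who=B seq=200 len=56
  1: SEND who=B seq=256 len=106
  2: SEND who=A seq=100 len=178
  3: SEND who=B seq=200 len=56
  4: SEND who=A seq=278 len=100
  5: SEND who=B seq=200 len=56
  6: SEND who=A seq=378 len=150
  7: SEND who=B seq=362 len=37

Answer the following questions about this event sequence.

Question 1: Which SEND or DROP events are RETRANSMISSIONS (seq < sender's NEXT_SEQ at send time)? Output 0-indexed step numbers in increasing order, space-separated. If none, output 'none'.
Answer: 3 5

Derivation:
Step 0: DROP seq=200 -> fresh
Step 1: SEND seq=256 -> fresh
Step 2: SEND seq=100 -> fresh
Step 3: SEND seq=200 -> retransmit
Step 4: SEND seq=278 -> fresh
Step 5: SEND seq=200 -> retransmit
Step 6: SEND seq=378 -> fresh
Step 7: SEND seq=362 -> fresh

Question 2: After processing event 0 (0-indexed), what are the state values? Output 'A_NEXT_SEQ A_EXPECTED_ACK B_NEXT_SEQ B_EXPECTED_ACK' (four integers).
After event 0: A_seq=100 A_ack=200 B_seq=256 B_ack=100

100 200 256 100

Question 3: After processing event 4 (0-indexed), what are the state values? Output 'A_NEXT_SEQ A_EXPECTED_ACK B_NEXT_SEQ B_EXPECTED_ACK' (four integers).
After event 0: A_seq=100 A_ack=200 B_seq=256 B_ack=100
After event 1: A_seq=100 A_ack=200 B_seq=362 B_ack=100
After event 2: A_seq=278 A_ack=200 B_seq=362 B_ack=278
After event 3: A_seq=278 A_ack=362 B_seq=362 B_ack=278
After event 4: A_seq=378 A_ack=362 B_seq=362 B_ack=378

378 362 362 378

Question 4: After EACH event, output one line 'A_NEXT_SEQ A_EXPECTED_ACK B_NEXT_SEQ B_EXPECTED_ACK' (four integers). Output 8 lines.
100 200 256 100
100 200 362 100
278 200 362 278
278 362 362 278
378 362 362 378
378 362 362 378
528 362 362 528
528 399 399 528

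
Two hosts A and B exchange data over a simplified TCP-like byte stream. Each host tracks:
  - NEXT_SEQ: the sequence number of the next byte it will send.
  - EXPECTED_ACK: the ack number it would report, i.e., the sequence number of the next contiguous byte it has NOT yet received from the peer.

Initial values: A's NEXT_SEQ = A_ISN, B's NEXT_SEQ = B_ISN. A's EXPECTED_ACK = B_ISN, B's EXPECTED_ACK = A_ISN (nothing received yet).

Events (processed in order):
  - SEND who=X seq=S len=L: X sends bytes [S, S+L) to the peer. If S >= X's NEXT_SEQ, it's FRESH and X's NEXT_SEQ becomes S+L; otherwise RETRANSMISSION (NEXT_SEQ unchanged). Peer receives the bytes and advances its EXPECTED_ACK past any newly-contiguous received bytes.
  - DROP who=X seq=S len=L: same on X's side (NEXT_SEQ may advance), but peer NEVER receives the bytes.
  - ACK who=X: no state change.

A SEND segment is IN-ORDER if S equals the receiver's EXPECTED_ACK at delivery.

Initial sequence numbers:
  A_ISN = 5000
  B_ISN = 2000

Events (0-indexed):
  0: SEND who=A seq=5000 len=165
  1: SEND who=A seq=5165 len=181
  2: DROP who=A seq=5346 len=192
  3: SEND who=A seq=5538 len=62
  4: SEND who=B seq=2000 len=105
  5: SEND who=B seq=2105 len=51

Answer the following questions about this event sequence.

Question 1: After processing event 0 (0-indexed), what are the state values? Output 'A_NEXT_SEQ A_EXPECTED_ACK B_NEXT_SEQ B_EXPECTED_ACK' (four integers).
After event 0: A_seq=5165 A_ack=2000 B_seq=2000 B_ack=5165

5165 2000 2000 5165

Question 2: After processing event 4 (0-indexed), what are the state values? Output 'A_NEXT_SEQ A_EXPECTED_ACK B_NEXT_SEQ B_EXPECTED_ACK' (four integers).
After event 0: A_seq=5165 A_ack=2000 B_seq=2000 B_ack=5165
After event 1: A_seq=5346 A_ack=2000 B_seq=2000 B_ack=5346
After event 2: A_seq=5538 A_ack=2000 B_seq=2000 B_ack=5346
After event 3: A_seq=5600 A_ack=2000 B_seq=2000 B_ack=5346
After event 4: A_seq=5600 A_ack=2105 B_seq=2105 B_ack=5346

5600 2105 2105 5346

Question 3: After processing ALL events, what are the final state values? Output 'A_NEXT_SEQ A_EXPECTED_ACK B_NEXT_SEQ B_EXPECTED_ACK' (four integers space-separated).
After event 0: A_seq=5165 A_ack=2000 B_seq=2000 B_ack=5165
After event 1: A_seq=5346 A_ack=2000 B_seq=2000 B_ack=5346
After event 2: A_seq=5538 A_ack=2000 B_seq=2000 B_ack=5346
After event 3: A_seq=5600 A_ack=2000 B_seq=2000 B_ack=5346
After event 4: A_seq=5600 A_ack=2105 B_seq=2105 B_ack=5346
After event 5: A_seq=5600 A_ack=2156 B_seq=2156 B_ack=5346

Answer: 5600 2156 2156 5346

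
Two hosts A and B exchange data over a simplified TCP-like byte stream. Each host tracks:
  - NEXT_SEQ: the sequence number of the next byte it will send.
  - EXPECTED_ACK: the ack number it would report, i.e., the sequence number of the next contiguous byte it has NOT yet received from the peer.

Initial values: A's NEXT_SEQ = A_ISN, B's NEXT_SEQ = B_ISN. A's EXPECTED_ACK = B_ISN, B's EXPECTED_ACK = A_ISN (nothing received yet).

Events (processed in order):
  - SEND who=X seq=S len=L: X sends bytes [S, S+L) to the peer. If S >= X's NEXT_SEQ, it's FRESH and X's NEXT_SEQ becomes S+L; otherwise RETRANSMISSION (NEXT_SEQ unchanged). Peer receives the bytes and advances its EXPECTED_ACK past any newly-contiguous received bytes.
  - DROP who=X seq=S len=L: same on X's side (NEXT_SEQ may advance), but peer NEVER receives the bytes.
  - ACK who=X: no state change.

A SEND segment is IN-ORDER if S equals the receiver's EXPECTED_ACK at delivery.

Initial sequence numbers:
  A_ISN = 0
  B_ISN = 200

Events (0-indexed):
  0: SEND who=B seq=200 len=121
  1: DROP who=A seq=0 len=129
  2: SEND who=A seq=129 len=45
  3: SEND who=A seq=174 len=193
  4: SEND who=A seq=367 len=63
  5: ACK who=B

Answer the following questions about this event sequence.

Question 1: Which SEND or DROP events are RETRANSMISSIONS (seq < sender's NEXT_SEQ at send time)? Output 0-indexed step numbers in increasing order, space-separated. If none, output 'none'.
Answer: none

Derivation:
Step 0: SEND seq=200 -> fresh
Step 1: DROP seq=0 -> fresh
Step 2: SEND seq=129 -> fresh
Step 3: SEND seq=174 -> fresh
Step 4: SEND seq=367 -> fresh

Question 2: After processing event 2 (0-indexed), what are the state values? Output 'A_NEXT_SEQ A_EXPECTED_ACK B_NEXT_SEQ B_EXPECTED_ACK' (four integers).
After event 0: A_seq=0 A_ack=321 B_seq=321 B_ack=0
After event 1: A_seq=129 A_ack=321 B_seq=321 B_ack=0
After event 2: A_seq=174 A_ack=321 B_seq=321 B_ack=0

174 321 321 0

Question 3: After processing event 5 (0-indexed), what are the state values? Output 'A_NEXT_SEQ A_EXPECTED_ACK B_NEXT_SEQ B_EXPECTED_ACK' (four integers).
After event 0: A_seq=0 A_ack=321 B_seq=321 B_ack=0
After event 1: A_seq=129 A_ack=321 B_seq=321 B_ack=0
After event 2: A_seq=174 A_ack=321 B_seq=321 B_ack=0
After event 3: A_seq=367 A_ack=321 B_seq=321 B_ack=0
After event 4: A_seq=430 A_ack=321 B_seq=321 B_ack=0
After event 5: A_seq=430 A_ack=321 B_seq=321 B_ack=0

430 321 321 0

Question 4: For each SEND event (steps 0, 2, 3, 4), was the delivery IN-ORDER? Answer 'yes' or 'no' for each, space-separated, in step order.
Step 0: SEND seq=200 -> in-order
Step 2: SEND seq=129 -> out-of-order
Step 3: SEND seq=174 -> out-of-order
Step 4: SEND seq=367 -> out-of-order

Answer: yes no no no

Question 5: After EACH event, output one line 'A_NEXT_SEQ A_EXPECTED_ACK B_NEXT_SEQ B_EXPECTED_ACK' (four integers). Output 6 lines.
0 321 321 0
129 321 321 0
174 321 321 0
367 321 321 0
430 321 321 0
430 321 321 0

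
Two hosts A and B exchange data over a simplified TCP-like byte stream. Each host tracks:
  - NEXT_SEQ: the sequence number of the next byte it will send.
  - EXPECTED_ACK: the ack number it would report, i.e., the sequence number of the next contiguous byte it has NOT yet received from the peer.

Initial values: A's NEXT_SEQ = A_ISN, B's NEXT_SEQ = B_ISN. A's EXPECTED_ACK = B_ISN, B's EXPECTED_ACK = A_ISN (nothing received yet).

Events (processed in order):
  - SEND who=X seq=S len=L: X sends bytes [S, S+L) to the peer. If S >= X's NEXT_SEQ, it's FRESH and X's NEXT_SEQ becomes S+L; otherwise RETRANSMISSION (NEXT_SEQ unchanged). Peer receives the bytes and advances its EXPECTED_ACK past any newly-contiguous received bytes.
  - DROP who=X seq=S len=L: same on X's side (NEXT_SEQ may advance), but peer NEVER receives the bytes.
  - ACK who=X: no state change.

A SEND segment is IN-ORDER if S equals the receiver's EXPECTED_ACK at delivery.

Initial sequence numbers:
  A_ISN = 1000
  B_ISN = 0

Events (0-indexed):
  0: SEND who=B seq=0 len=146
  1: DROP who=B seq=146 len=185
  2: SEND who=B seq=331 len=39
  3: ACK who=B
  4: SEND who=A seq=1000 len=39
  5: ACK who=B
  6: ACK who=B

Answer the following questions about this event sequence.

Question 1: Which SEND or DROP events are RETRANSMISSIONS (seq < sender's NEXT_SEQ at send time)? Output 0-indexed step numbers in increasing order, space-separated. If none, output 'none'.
Step 0: SEND seq=0 -> fresh
Step 1: DROP seq=146 -> fresh
Step 2: SEND seq=331 -> fresh
Step 4: SEND seq=1000 -> fresh

Answer: none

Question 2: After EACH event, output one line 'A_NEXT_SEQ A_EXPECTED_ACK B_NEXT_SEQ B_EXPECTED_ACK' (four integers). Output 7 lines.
1000 146 146 1000
1000 146 331 1000
1000 146 370 1000
1000 146 370 1000
1039 146 370 1039
1039 146 370 1039
1039 146 370 1039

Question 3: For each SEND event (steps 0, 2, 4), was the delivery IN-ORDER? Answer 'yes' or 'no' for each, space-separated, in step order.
Step 0: SEND seq=0 -> in-order
Step 2: SEND seq=331 -> out-of-order
Step 4: SEND seq=1000 -> in-order

Answer: yes no yes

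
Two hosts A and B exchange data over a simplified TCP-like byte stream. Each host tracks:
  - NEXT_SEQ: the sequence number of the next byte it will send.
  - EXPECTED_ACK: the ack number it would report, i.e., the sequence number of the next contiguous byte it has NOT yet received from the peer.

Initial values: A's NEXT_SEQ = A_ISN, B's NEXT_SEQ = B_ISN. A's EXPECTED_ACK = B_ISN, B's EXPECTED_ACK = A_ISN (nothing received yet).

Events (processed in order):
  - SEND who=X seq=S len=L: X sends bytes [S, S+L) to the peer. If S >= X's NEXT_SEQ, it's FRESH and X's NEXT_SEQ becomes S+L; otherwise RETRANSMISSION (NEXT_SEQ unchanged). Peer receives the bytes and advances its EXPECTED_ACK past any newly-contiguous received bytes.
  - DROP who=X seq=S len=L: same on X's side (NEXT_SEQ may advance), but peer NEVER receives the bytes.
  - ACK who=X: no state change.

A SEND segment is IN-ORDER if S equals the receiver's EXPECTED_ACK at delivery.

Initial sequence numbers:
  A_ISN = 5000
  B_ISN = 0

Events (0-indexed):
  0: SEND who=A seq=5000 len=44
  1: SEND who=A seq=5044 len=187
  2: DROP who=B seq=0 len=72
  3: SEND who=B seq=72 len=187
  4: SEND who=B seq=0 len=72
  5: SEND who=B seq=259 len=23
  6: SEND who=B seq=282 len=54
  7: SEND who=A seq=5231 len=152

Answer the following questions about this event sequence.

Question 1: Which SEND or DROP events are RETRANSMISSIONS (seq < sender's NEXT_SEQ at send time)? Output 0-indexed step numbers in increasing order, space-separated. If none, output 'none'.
Step 0: SEND seq=5000 -> fresh
Step 1: SEND seq=5044 -> fresh
Step 2: DROP seq=0 -> fresh
Step 3: SEND seq=72 -> fresh
Step 4: SEND seq=0 -> retransmit
Step 5: SEND seq=259 -> fresh
Step 6: SEND seq=282 -> fresh
Step 7: SEND seq=5231 -> fresh

Answer: 4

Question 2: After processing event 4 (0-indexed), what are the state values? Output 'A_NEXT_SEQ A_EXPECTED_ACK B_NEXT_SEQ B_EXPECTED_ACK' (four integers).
After event 0: A_seq=5044 A_ack=0 B_seq=0 B_ack=5044
After event 1: A_seq=5231 A_ack=0 B_seq=0 B_ack=5231
After event 2: A_seq=5231 A_ack=0 B_seq=72 B_ack=5231
After event 3: A_seq=5231 A_ack=0 B_seq=259 B_ack=5231
After event 4: A_seq=5231 A_ack=259 B_seq=259 B_ack=5231

5231 259 259 5231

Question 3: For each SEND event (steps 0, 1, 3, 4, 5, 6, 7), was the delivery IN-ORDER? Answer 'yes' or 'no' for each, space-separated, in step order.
Step 0: SEND seq=5000 -> in-order
Step 1: SEND seq=5044 -> in-order
Step 3: SEND seq=72 -> out-of-order
Step 4: SEND seq=0 -> in-order
Step 5: SEND seq=259 -> in-order
Step 6: SEND seq=282 -> in-order
Step 7: SEND seq=5231 -> in-order

Answer: yes yes no yes yes yes yes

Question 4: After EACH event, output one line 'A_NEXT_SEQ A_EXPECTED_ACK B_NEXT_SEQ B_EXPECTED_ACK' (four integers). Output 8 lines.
5044 0 0 5044
5231 0 0 5231
5231 0 72 5231
5231 0 259 5231
5231 259 259 5231
5231 282 282 5231
5231 336 336 5231
5383 336 336 5383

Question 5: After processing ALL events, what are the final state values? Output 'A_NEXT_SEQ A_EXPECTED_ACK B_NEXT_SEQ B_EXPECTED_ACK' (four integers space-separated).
Answer: 5383 336 336 5383

Derivation:
After event 0: A_seq=5044 A_ack=0 B_seq=0 B_ack=5044
After event 1: A_seq=5231 A_ack=0 B_seq=0 B_ack=5231
After event 2: A_seq=5231 A_ack=0 B_seq=72 B_ack=5231
After event 3: A_seq=5231 A_ack=0 B_seq=259 B_ack=5231
After event 4: A_seq=5231 A_ack=259 B_seq=259 B_ack=5231
After event 5: A_seq=5231 A_ack=282 B_seq=282 B_ack=5231
After event 6: A_seq=5231 A_ack=336 B_seq=336 B_ack=5231
After event 7: A_seq=5383 A_ack=336 B_seq=336 B_ack=5383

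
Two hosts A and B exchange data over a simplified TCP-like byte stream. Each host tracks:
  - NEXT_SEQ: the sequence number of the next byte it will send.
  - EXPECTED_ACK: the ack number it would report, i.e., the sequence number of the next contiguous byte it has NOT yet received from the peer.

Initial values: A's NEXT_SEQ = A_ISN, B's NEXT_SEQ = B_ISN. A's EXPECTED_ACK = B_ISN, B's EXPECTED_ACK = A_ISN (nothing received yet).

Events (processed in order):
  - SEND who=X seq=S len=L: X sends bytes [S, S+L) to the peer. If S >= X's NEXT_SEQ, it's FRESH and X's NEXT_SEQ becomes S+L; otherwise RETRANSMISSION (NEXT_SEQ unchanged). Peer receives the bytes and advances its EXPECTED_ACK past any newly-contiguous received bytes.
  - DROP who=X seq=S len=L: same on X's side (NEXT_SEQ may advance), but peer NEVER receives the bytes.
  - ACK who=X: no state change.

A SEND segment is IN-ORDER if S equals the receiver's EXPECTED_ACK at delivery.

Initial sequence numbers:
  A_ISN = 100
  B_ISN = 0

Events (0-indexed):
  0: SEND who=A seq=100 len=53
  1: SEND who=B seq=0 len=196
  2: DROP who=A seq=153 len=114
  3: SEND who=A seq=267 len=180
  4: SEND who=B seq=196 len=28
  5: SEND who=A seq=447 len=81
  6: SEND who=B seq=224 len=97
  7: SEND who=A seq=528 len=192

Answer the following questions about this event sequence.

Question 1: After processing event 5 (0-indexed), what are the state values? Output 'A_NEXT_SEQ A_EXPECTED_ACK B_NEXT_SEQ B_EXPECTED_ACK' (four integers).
After event 0: A_seq=153 A_ack=0 B_seq=0 B_ack=153
After event 1: A_seq=153 A_ack=196 B_seq=196 B_ack=153
After event 2: A_seq=267 A_ack=196 B_seq=196 B_ack=153
After event 3: A_seq=447 A_ack=196 B_seq=196 B_ack=153
After event 4: A_seq=447 A_ack=224 B_seq=224 B_ack=153
After event 5: A_seq=528 A_ack=224 B_seq=224 B_ack=153

528 224 224 153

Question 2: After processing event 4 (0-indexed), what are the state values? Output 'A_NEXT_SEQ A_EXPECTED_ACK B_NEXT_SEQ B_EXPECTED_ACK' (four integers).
After event 0: A_seq=153 A_ack=0 B_seq=0 B_ack=153
After event 1: A_seq=153 A_ack=196 B_seq=196 B_ack=153
After event 2: A_seq=267 A_ack=196 B_seq=196 B_ack=153
After event 3: A_seq=447 A_ack=196 B_seq=196 B_ack=153
After event 4: A_seq=447 A_ack=224 B_seq=224 B_ack=153

447 224 224 153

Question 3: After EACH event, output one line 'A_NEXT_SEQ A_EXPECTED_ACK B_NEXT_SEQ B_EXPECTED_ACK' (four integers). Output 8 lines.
153 0 0 153
153 196 196 153
267 196 196 153
447 196 196 153
447 224 224 153
528 224 224 153
528 321 321 153
720 321 321 153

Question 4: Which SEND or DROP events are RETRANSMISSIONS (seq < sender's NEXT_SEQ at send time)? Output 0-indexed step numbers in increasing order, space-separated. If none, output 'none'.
Step 0: SEND seq=100 -> fresh
Step 1: SEND seq=0 -> fresh
Step 2: DROP seq=153 -> fresh
Step 3: SEND seq=267 -> fresh
Step 4: SEND seq=196 -> fresh
Step 5: SEND seq=447 -> fresh
Step 6: SEND seq=224 -> fresh
Step 7: SEND seq=528 -> fresh

Answer: none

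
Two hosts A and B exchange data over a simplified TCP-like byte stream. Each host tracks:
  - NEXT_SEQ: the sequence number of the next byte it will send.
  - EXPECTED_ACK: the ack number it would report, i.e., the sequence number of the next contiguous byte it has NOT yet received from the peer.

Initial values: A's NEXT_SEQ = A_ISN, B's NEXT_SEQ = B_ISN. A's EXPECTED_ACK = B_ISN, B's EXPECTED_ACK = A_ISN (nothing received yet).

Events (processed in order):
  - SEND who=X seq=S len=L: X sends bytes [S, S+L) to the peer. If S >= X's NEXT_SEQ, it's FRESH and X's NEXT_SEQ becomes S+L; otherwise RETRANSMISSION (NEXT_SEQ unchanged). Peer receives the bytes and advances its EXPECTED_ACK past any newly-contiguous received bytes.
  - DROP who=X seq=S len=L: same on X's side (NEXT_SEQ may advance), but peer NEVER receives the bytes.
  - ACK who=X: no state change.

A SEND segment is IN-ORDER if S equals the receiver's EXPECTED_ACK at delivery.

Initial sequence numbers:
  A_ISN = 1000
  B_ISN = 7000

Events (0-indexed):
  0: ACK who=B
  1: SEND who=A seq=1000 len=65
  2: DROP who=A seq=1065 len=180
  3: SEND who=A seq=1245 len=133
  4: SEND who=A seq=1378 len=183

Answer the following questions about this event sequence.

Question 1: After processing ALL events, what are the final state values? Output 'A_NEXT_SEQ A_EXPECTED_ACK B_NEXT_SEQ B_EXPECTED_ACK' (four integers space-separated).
Answer: 1561 7000 7000 1065

Derivation:
After event 0: A_seq=1000 A_ack=7000 B_seq=7000 B_ack=1000
After event 1: A_seq=1065 A_ack=7000 B_seq=7000 B_ack=1065
After event 2: A_seq=1245 A_ack=7000 B_seq=7000 B_ack=1065
After event 3: A_seq=1378 A_ack=7000 B_seq=7000 B_ack=1065
After event 4: A_seq=1561 A_ack=7000 B_seq=7000 B_ack=1065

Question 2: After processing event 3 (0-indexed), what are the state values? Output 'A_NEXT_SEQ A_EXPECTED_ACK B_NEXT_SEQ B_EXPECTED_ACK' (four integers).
After event 0: A_seq=1000 A_ack=7000 B_seq=7000 B_ack=1000
After event 1: A_seq=1065 A_ack=7000 B_seq=7000 B_ack=1065
After event 2: A_seq=1245 A_ack=7000 B_seq=7000 B_ack=1065
After event 3: A_seq=1378 A_ack=7000 B_seq=7000 B_ack=1065

1378 7000 7000 1065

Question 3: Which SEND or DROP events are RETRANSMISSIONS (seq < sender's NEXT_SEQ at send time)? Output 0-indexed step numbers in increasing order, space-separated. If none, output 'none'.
Answer: none

Derivation:
Step 1: SEND seq=1000 -> fresh
Step 2: DROP seq=1065 -> fresh
Step 3: SEND seq=1245 -> fresh
Step 4: SEND seq=1378 -> fresh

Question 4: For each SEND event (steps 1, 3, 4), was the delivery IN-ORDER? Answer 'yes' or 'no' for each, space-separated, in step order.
Answer: yes no no

Derivation:
Step 1: SEND seq=1000 -> in-order
Step 3: SEND seq=1245 -> out-of-order
Step 4: SEND seq=1378 -> out-of-order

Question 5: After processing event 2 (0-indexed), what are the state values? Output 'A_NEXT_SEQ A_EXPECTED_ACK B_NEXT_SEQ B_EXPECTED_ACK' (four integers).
After event 0: A_seq=1000 A_ack=7000 B_seq=7000 B_ack=1000
After event 1: A_seq=1065 A_ack=7000 B_seq=7000 B_ack=1065
After event 2: A_seq=1245 A_ack=7000 B_seq=7000 B_ack=1065

1245 7000 7000 1065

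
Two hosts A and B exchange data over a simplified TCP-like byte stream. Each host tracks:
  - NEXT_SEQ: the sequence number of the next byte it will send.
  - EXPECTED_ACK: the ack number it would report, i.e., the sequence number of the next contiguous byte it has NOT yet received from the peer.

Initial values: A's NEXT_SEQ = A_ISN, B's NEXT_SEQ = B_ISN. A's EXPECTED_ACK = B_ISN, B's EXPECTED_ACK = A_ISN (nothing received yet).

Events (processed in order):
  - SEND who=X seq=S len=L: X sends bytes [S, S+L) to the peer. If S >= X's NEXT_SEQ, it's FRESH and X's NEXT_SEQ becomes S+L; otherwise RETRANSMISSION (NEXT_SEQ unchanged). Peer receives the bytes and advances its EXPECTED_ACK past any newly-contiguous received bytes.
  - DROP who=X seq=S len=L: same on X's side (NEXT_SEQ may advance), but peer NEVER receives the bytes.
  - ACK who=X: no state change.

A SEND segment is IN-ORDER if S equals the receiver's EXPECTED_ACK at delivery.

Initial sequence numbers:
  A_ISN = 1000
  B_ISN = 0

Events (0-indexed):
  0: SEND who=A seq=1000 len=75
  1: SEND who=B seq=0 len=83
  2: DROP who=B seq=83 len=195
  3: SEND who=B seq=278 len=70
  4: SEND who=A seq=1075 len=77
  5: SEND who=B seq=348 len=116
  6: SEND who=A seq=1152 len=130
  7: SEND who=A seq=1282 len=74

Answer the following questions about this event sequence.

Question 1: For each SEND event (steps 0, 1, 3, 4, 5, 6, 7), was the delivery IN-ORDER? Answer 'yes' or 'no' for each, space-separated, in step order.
Answer: yes yes no yes no yes yes

Derivation:
Step 0: SEND seq=1000 -> in-order
Step 1: SEND seq=0 -> in-order
Step 3: SEND seq=278 -> out-of-order
Step 4: SEND seq=1075 -> in-order
Step 5: SEND seq=348 -> out-of-order
Step 6: SEND seq=1152 -> in-order
Step 7: SEND seq=1282 -> in-order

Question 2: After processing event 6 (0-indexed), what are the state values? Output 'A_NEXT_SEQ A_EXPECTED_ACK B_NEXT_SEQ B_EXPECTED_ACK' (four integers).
After event 0: A_seq=1075 A_ack=0 B_seq=0 B_ack=1075
After event 1: A_seq=1075 A_ack=83 B_seq=83 B_ack=1075
After event 2: A_seq=1075 A_ack=83 B_seq=278 B_ack=1075
After event 3: A_seq=1075 A_ack=83 B_seq=348 B_ack=1075
After event 4: A_seq=1152 A_ack=83 B_seq=348 B_ack=1152
After event 5: A_seq=1152 A_ack=83 B_seq=464 B_ack=1152
After event 6: A_seq=1282 A_ack=83 B_seq=464 B_ack=1282

1282 83 464 1282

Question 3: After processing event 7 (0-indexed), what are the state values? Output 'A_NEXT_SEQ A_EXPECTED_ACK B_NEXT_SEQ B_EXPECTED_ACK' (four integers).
After event 0: A_seq=1075 A_ack=0 B_seq=0 B_ack=1075
After event 1: A_seq=1075 A_ack=83 B_seq=83 B_ack=1075
After event 2: A_seq=1075 A_ack=83 B_seq=278 B_ack=1075
After event 3: A_seq=1075 A_ack=83 B_seq=348 B_ack=1075
After event 4: A_seq=1152 A_ack=83 B_seq=348 B_ack=1152
After event 5: A_seq=1152 A_ack=83 B_seq=464 B_ack=1152
After event 6: A_seq=1282 A_ack=83 B_seq=464 B_ack=1282
After event 7: A_seq=1356 A_ack=83 B_seq=464 B_ack=1356

1356 83 464 1356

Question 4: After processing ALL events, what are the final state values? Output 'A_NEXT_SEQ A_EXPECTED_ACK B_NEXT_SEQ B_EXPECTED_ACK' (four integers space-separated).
After event 0: A_seq=1075 A_ack=0 B_seq=0 B_ack=1075
After event 1: A_seq=1075 A_ack=83 B_seq=83 B_ack=1075
After event 2: A_seq=1075 A_ack=83 B_seq=278 B_ack=1075
After event 3: A_seq=1075 A_ack=83 B_seq=348 B_ack=1075
After event 4: A_seq=1152 A_ack=83 B_seq=348 B_ack=1152
After event 5: A_seq=1152 A_ack=83 B_seq=464 B_ack=1152
After event 6: A_seq=1282 A_ack=83 B_seq=464 B_ack=1282
After event 7: A_seq=1356 A_ack=83 B_seq=464 B_ack=1356

Answer: 1356 83 464 1356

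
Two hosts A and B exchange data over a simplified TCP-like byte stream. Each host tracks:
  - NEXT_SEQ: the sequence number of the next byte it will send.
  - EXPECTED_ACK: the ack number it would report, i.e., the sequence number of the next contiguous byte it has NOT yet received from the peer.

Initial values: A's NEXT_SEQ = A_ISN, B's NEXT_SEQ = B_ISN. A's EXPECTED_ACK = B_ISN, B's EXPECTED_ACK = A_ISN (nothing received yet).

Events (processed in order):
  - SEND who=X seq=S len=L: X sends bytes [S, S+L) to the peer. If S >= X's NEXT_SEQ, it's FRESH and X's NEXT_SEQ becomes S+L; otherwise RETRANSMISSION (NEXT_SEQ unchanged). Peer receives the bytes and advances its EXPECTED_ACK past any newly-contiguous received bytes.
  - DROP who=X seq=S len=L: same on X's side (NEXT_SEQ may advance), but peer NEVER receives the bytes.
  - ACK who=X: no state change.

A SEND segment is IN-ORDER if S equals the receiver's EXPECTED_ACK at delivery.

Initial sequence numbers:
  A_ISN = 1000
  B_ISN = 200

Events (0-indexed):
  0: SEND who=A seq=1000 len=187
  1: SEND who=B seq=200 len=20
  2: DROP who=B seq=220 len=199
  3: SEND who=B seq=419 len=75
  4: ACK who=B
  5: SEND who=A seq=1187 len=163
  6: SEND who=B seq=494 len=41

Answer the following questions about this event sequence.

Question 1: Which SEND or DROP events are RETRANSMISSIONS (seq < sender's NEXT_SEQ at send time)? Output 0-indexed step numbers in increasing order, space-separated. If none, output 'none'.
Answer: none

Derivation:
Step 0: SEND seq=1000 -> fresh
Step 1: SEND seq=200 -> fresh
Step 2: DROP seq=220 -> fresh
Step 3: SEND seq=419 -> fresh
Step 5: SEND seq=1187 -> fresh
Step 6: SEND seq=494 -> fresh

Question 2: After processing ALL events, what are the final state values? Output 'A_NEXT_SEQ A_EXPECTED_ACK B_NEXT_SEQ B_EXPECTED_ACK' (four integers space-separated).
Answer: 1350 220 535 1350

Derivation:
After event 0: A_seq=1187 A_ack=200 B_seq=200 B_ack=1187
After event 1: A_seq=1187 A_ack=220 B_seq=220 B_ack=1187
After event 2: A_seq=1187 A_ack=220 B_seq=419 B_ack=1187
After event 3: A_seq=1187 A_ack=220 B_seq=494 B_ack=1187
After event 4: A_seq=1187 A_ack=220 B_seq=494 B_ack=1187
After event 5: A_seq=1350 A_ack=220 B_seq=494 B_ack=1350
After event 6: A_seq=1350 A_ack=220 B_seq=535 B_ack=1350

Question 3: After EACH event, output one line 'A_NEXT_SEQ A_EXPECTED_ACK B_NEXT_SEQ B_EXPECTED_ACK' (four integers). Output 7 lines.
1187 200 200 1187
1187 220 220 1187
1187 220 419 1187
1187 220 494 1187
1187 220 494 1187
1350 220 494 1350
1350 220 535 1350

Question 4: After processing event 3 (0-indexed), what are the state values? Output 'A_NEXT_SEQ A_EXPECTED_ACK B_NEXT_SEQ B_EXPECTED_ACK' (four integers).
After event 0: A_seq=1187 A_ack=200 B_seq=200 B_ack=1187
After event 1: A_seq=1187 A_ack=220 B_seq=220 B_ack=1187
After event 2: A_seq=1187 A_ack=220 B_seq=419 B_ack=1187
After event 3: A_seq=1187 A_ack=220 B_seq=494 B_ack=1187

1187 220 494 1187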